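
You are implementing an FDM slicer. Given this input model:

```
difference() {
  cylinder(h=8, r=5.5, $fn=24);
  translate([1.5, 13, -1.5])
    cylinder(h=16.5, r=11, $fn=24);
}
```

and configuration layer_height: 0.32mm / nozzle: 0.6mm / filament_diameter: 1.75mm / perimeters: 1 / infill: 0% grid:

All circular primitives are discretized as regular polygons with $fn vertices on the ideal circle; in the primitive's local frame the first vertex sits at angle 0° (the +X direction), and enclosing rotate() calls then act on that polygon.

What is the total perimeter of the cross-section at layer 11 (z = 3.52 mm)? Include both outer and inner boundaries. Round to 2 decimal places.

33.13 mm

At z = 3.52 mm: the r=5.5 cylinder contributes a regular 24-gon of circumradius 5.5 (perimeter = 2·24·5.500·sin(180°/24) = 34.46 mm); the cylinder at (1.5, 13): section is a regular 24-gon, circumradius r=11 (perimeter = 2·24·11.000·sin(180°/24) = 68.92 mm); Subtracting the remaining from the first: starting from the r=5.5 cylinder, the r=11 cylinder at (1.5, 13) partially overlaps it — only the 20.73 mm² overlap (of its 375.81 mm²) is removed, clipping the outline — boundary = 33.13 mm. Overall, the cross-section is a single solid region. Total boundary length (outer) = 33.13 mm.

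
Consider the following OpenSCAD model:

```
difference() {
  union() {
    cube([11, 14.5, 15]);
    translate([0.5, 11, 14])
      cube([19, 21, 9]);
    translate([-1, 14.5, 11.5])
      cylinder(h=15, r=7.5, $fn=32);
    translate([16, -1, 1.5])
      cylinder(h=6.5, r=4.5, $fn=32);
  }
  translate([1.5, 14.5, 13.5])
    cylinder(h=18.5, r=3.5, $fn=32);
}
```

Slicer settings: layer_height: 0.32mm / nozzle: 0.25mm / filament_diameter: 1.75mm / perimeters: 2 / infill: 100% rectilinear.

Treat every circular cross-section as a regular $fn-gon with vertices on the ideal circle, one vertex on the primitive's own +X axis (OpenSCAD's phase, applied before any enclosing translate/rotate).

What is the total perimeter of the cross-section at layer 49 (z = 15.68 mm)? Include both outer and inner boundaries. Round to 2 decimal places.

At z = 15.68 mm: the cube is absent (z outside [0, 15]); the cube at (0.5, 11) is present — its section is the full 19×21 rectangle (perimeter 80.00 mm); the r=7.5 cylinder at (-1, 14.5) gives a regular 32-gon of circumradius 7.5 (constant along its height) (perimeter = 2·32·7.500·sin(180°/32) = 47.05 mm); the cylinder at (16, -1) is absent (z outside [1.5, 8]); Combining (union): the regions partially overlap (shared area 52.68 mm²), so the edge portions inside another operand are dropped and the merged outline is re-measured after clipping — boundary = 97.20 mm; the r=3.5 cylinder at (1.5, 14.5) contributes a regular 32-gon of circumradius 3.5 (perimeter = 2·32·3.500·sin(180°/32) = 21.96 mm); Taking the first minus the rest: starting from that combined region, the r=3.5 cylinder at (1.5, 14.5) lies wholly inside it (removes its full 38.24 mm² and its 21.96 mm outline becomes a hole wall) — boundary (outer + 1 inner loop) = 119.16 mm. Overall, the cross-section is one region with 1 hole. Total boundary length (outer + inner) = 119.16 mm.

119.16 mm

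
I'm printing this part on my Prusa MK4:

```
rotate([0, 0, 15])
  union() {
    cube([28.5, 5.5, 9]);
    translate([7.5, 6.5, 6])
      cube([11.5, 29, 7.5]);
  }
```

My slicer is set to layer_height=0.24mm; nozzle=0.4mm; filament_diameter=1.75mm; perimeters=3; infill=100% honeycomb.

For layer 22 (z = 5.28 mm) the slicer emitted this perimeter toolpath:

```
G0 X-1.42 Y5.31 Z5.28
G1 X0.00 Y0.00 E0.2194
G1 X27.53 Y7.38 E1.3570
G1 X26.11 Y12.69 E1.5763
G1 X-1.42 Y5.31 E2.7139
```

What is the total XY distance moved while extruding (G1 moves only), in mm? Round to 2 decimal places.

Sum the Euclidean lengths of each G1 segment: total = 68.00 mm.

68.00 mm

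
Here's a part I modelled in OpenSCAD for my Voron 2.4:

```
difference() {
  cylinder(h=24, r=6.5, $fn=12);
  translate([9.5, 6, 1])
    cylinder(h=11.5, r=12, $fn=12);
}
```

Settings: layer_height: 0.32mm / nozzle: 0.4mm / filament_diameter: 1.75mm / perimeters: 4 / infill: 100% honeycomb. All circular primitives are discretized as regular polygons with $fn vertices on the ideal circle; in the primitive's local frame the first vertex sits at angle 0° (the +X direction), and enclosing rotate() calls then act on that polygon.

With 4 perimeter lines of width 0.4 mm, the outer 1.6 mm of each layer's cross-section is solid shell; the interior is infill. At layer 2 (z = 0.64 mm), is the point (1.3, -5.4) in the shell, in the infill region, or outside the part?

shell

At z = 0.64 mm: the r=6.5 cylinder contributes a regular 12-gon of circumradius 6.5; the cylinder at (9.5, 6) is absent (z outside [1, 12.5]); Taking the first minus the rest: none of the subtracted shapes is present at this height, so the r=6.5 cylinder is unchanged — 1 connected region. Overall, the cross-section is a single solid region. The nearest boundary edge runs (-0.00, -6.50)→(3.25, -5.63); distance from the point to it = 0.73 mm. The point is inside the cross-section, 0.73 mm from the nearest boundary — within the 1.6 mm shell band (4 × 0.4).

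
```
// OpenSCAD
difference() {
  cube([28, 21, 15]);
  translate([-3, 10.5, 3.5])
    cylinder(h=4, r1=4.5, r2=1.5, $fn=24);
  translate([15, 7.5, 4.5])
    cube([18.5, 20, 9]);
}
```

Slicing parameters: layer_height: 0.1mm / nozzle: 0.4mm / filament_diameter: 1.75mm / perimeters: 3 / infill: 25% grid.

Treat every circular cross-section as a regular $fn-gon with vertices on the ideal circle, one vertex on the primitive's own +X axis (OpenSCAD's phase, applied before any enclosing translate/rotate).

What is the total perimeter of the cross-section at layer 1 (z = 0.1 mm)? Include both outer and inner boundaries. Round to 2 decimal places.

98.00 mm

At z = 0.1 mm: the cube is present — its section is the full 28×21 rectangle (perimeter 98.00 mm); the cone at (-3, 10.5) is absent (z outside [3.5, 7.5]); the cube at (15, 7.5) is absent (z outside [4.5, 13.5]); Subtracting the remaining from the first: none of the subtracted shapes is present at this height, so the 28×21 cube is unchanged — boundary = 98.00 mm. Overall, the cross-section is a single solid region. Total boundary length (outer) = 98.00 mm.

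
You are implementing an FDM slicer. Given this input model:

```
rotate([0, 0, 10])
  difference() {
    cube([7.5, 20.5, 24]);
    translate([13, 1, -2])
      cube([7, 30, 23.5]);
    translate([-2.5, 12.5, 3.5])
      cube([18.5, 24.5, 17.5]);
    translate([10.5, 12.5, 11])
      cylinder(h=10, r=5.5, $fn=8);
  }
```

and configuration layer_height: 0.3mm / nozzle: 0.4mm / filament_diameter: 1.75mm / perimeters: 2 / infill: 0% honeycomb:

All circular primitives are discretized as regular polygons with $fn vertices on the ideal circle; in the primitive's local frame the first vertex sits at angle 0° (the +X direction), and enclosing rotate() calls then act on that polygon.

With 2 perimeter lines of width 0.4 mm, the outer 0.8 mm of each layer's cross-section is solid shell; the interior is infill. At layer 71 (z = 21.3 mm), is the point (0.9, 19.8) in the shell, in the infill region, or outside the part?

infill

At z = 21.3 mm: the 7.5×20.5 cube contributes its full rectangle; the cube at (13, 1) (footprint 7×30) is included at this height; the cube at (-2.5, 12.5) does not reach this height (z outside [3.5, 21]); the cylinder at (10.5, 12.5) is absent (z outside [11, 21]); Taking the first minus the rest: starting from the 7.5×20.5 cube, the 7×30 cube at (13, 1) misses the remaining region (no effect) — 1 connected region; (whole slice rotated 10° about Z — lengths, areas and connectivity unchanged). Overall, the cross-section is a single solid region. Undo the 10° rotation: the query point maps to (4.325, 19.343) in the un-rotated model frame. The nearest boundary edge runs (0.00, 20.50)→(7.50, 20.50); distance from the point to it = 1.16 mm. The point is inside the cross-section and 1.16 mm from the nearest boundary — more than the 0.8 mm shell width (2 × 0.4), so it's in the infill interior.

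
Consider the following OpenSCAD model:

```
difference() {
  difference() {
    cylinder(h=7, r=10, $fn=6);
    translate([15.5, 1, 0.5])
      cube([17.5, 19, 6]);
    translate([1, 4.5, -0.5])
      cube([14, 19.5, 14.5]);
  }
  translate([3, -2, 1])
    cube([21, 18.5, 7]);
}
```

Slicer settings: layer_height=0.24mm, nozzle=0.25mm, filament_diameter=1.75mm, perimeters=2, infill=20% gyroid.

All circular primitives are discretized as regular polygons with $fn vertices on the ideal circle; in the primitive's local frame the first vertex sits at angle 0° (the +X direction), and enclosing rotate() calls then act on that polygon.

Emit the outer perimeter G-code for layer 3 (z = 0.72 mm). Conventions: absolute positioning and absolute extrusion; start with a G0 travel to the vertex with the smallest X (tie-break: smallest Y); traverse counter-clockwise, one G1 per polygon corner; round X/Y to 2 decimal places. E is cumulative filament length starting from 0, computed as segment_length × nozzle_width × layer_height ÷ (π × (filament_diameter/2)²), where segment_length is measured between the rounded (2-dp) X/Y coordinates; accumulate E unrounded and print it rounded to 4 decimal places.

G0 X-10.00 Y0.00 Z0.72
G1 X-5.00 Y-8.66 E0.2494
G1 X5.00 Y-8.66 E0.4989
G1 X10.00 Y0.00 E0.7483
G1 X7.40 Y4.50 E0.8780
G1 X1.00 Y4.50 E1.0376
G1 X1.00 Y8.66 E1.1414
G1 X-5.00 Y8.66 E1.2911
G1 X-10.00 Y0.00 E1.5405

At z = 0.72 mm: the r=10 cylinder contributes a regular 6-gon of circumradius 10; the cube at (15.5, 1) is present — its section is the full 17.5×19 rectangle; the cube at (1, 4.5) is present — its section is the full 14×19.5 rectangle; Subtracting the remaining from the first: starting from the r=10 cylinder, the 17.5×19 cube at (15.5, 1) misses the remaining region (no effect); the 14×19.5 cube at (1, 4.5) partially overlaps it — only the 21.64 mm² overlap (of its 273.00 mm²) is removed, clipping the outline — 1 connected region; the cube at (3, -2) does not reach this height (z outside [1, 8]); After the difference (first − rest): none of the subtracted shapes is present at this height, so that combined region is unchanged — 1 connected region. The outline is a single polygon with 8 vertices. Extrusion per mm of travel: 0.25 × 0.24 / (π × 0.875²) = 0.024945. Accumulating E over each segment gives final E = 1.5405.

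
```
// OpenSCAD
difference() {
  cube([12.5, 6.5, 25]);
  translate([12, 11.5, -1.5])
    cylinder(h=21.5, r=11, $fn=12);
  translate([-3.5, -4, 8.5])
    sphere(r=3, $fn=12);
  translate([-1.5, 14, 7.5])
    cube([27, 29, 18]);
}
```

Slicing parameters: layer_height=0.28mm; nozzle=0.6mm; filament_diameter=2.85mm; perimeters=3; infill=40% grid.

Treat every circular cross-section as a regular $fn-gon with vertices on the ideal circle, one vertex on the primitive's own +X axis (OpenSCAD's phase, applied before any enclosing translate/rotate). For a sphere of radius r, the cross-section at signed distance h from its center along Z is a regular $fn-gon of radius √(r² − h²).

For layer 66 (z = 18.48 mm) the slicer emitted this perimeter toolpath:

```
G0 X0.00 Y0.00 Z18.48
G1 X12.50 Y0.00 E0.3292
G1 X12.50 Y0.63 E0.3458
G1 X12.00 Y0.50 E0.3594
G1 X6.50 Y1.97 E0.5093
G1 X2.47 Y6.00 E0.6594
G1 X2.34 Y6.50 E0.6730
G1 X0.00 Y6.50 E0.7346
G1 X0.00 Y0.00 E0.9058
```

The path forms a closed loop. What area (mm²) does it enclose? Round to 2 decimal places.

39.16 mm²

Apply the shoelace formula to the sequence of (X, Y) vertices; enclosed area = 39.16 mm².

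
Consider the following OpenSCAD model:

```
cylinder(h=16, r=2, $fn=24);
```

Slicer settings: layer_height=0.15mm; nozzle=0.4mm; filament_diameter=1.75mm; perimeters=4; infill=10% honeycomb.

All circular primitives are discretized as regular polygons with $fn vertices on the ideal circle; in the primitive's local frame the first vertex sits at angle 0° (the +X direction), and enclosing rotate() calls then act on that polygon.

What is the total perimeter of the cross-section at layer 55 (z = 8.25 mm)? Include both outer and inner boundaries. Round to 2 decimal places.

At z = 8.25 mm: the r=2 cylinder gives a regular 24-gon of circumradius 2 (constant along its height) (perimeter = 2·24·2.000·sin(180°/24) = 12.53 mm). Overall, the cross-section is a single solid region. Total boundary length (outer) = 12.53 mm.

12.53 mm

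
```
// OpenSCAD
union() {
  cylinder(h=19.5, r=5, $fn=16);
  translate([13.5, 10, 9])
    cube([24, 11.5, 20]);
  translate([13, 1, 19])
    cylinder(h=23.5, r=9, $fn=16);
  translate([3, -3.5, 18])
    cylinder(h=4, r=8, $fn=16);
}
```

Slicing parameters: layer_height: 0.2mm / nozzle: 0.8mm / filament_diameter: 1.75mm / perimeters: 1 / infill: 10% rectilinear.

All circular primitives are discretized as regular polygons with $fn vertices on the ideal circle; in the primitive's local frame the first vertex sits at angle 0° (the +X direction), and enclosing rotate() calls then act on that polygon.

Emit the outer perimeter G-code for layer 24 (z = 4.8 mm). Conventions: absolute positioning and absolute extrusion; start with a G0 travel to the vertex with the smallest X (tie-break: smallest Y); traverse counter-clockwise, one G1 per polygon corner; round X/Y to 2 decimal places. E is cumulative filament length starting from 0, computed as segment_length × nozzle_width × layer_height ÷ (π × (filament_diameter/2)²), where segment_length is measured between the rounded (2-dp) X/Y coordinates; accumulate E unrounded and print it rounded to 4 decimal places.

At z = 4.8 mm: the r=5 cylinder gives a regular 16-gon of circumradius 5 (constant along its height); the cube at (13.5, 10) is not intersected at this z (z outside [9, 29]); the cylinder at (13, 1) does not reach this height (z outside [19, 42.5]); the cylinder at (3, -3.5) is not intersected at this z (z outside [18, 22]); Merging all regions: only the r=5 cylinder is present, so the union is just that shape — 1 connected region. The outline is a single polygon with 16 vertices. Extrusion per mm of travel: 0.8 × 0.2 / (π × 0.875²) = 0.066520. Accumulating E over each segment gives final E = 2.0769.

G0 X-5.00 Y0.00 Z4.80
G1 X-4.62 Y-1.91 E0.1295
G1 X-3.54 Y-3.54 E0.2596
G1 X-1.91 Y-4.62 E0.3897
G1 X0.00 Y-5.00 E0.5192
G1 X1.91 Y-4.62 E0.6488
G1 X3.54 Y-3.54 E0.7788
G1 X4.62 Y-1.91 E0.9089
G1 X5.00 Y0.00 E1.0385
G1 X4.62 Y1.91 E1.1680
G1 X3.54 Y3.54 E1.2981
G1 X1.91 Y4.62 E1.4281
G1 X0.00 Y5.00 E1.5577
G1 X-1.91 Y4.62 E1.6872
G1 X-3.54 Y3.54 E1.8173
G1 X-4.62 Y1.91 E1.9474
G1 X-5.00 Y0.00 E2.0769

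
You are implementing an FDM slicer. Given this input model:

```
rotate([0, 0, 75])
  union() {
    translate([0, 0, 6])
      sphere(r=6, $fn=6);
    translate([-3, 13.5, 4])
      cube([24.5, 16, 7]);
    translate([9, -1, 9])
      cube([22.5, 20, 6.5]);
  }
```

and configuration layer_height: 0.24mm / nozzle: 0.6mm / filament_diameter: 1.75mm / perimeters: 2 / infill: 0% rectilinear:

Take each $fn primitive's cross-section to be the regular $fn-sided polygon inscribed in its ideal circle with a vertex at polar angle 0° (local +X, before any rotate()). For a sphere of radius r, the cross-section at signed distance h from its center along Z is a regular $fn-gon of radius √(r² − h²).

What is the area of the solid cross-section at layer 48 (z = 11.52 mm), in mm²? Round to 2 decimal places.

464.37 mm²

At z = 11.52 mm: the sphere: section is a regular 6-gon, circumradius = √(r²−h²) = √(6²−5.52²) = 2.352 (area = (6/2)·2.352²·sin(360°/6) = 14.37 mm²); the cube at (-3, 13.5) does not reach this height (z outside [4, 11]); the cube at (9, -1) (footprint 22.5×20) is included at this height (area 450.00 mm²); Taking the union: the 2 present regions are separate (no shared area or edge), so areas and boundary lengths simply add and each stays a separate island — area = 464.37 mm²; (rotated 75° about Z; rotation is an isometry so areas/perimeters/island counts are preserved). Overall, the cross-section has 2 separate islands. Net area = 464.37 mm².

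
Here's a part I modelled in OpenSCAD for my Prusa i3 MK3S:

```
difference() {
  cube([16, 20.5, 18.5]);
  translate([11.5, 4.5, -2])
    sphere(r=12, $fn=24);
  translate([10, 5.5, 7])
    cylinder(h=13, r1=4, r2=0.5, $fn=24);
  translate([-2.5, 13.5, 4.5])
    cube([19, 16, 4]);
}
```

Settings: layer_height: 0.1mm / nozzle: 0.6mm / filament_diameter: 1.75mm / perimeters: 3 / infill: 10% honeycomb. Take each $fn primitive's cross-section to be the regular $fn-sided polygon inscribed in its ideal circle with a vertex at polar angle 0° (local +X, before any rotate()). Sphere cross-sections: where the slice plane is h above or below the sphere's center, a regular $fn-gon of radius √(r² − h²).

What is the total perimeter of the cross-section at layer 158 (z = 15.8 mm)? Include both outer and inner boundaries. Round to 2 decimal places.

83.22 mm

At z = 15.8 mm: the cube is present — its section is the full 16×20.5 rectangle (perimeter 73.00 mm); the sphere at (11.5, 4.5) does not reach this height (|z−center|=17.800 > r=12); the cone at (10, 5.5) (r1=4→r2=0.5) has section circumradius 1.631 here — a regular 24-gon (perimeter = 2·24·1.631·sin(180°/24) = 10.22 mm); the cube at (-2.5, 13.5) is absent (z outside [4.5, 8.5]); Taking the first minus the rest: starting from the 16×20.5 cube, the cone at (10, 5.5) lies wholly inside it (removes its full 8.26 mm² and its 10.22 mm outline becomes a hole wall) — boundary (outer + 1 inner loop) = 83.22 mm. Overall, the cross-section is one region with 1 hole. Total boundary length (outer + inner) = 83.22 mm.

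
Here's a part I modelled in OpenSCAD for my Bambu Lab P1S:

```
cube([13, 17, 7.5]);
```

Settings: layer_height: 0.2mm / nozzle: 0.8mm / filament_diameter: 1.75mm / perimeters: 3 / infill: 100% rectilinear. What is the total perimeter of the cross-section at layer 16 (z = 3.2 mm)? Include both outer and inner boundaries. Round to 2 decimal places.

At z = 3.2 mm: the cube (footprint 13×17) is included at this height (perimeter 60.00 mm). Overall, the cross-section is a single solid region. Total boundary length (outer) = 60.00 mm.

60.00 mm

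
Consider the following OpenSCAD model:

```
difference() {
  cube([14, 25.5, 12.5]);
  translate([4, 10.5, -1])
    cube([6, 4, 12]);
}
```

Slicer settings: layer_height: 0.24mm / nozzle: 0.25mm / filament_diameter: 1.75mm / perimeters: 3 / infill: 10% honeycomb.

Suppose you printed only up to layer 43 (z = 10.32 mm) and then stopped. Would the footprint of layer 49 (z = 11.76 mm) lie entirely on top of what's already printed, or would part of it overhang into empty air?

Compare the two slices. At z = 10.32: the cube (footprint 14×25.5) is included at this height (area 357.00 mm²); the cube at (4, 10.5) (footprint 6×4) is included at this height (area 24.00 mm²); After the difference (first − rest): starting from the 14×25.5 cube (357.00 mm²), the 6×4 cube at (4, 10.5) lies wholly inside it (removes its full 24.00 mm² and its 20.00 mm outline becomes a hole wall) — area = 333.00 mm². At z = 11.76: the cube is present — its section is the full 14×25.5 rectangle (area 357.00 mm²); the cube at (4, 10.5) is not intersected at this z (z outside [-1, 11]); Taking the first minus the rest: none of the subtracted shapes is present at this height, so the 14×25.5 cube is unchanged — area = 357.00 mm². Checking containment: at z = 11.76 the cross-section extends beyond the z = 10.32 cross-section by about 24.00 mm².

part overhangs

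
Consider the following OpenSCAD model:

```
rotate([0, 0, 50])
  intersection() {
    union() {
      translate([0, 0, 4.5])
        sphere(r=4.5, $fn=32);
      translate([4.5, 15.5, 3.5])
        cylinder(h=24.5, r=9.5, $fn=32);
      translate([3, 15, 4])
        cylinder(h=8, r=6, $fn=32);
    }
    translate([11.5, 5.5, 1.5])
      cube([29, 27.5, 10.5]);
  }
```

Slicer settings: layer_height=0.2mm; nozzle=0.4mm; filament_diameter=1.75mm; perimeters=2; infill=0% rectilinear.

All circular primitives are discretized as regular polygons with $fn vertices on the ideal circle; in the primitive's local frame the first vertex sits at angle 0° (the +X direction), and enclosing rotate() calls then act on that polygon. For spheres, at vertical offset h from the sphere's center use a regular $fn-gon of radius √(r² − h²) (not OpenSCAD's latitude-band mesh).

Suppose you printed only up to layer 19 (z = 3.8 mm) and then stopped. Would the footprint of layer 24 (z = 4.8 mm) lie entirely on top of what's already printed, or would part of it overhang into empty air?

entirely on top

Compare the two slices. At z = 3.8: the r=4.5 sphere contributes a regular 32-gon of circumradius √(4.5²−0.7²) = 4.445 (area = (32/2)·4.445²·sin(360°/32) = 61.68 mm²); the cylinder at (4.5, 15.5): section is a regular 32-gon, circumradius r=9.5 (area = (32/2)·9.500²·sin(360°/32) = 281.71 mm²); the cylinder at (3, 15) does not reach this height (z outside [4, 12]); Taking the union: the 2 present regions are separate (no shared area or edge), so areas and boundary lengths simply add and each stays a separate island — area = 343.39 mm²; the cube at (11.5, 5.5) is present — its section is the full 29×27.5 rectangle (area 797.50 mm²); Keeping only the common overlap: the 29×27.5 cube at (11.5, 5.5) partially overlaps the result so far; clipping to the common part keeps 21.60 mm² — area = 21.60 mm²; (rotated 50° about Z; rotation is an isometry so areas/perimeters/island counts are preserved). At z = 4.8: the r=4.5 sphere slices to a regular 32-gon of circumradius 4.490 (√(r²−h²) with h=0.3 from center) (area = (32/2)·4.490²·sin(360°/32) = 62.93 mm²); the cylinder at (4.5, 15.5): section is a regular 32-gon, circumradius r=9.5 (area = (32/2)·9.500²·sin(360°/32) = 281.71 mm²); the r=6 cylinder at (3, 15) gives a regular 32-gon of circumradius 6 (constant along its height) (area = (32/2)·6.000²·sin(360°/32) = 112.37 mm²); Taking the union: the regions partially overlap — summed areas 457.01 mm² minus the doubly-counted overlap 112.37 mm² gives 344.64 mm² — area = 344.64 mm²; the cube at (11.5, 5.5) (footprint 29×27.5) is included at this height (area 797.50 mm²); Taking the intersection: the 29×27.5 cube at (11.5, 5.5) partially overlaps that combined region; clipping to the common part keeps 21.60 mm² — area = 21.60 mm²; (whole slice rotated 50° about Z — lengths, areas and connectivity unchanged). Checking containment: the cross-section at z = 4.8 is a subset of the cross-section at z = 3.8.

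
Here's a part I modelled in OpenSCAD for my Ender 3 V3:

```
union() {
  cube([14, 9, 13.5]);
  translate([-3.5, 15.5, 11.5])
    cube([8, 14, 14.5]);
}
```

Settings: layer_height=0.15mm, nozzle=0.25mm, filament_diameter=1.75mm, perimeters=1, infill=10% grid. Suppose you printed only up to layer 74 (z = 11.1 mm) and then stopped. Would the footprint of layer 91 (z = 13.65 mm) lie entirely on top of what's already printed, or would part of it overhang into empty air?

part overhangs

Compare the two slices. At z = 11.1: the cube (footprint 14×9) is included at this height (area 126.00 mm²); the cube at (-3.5, 15.5) does not reach this height (z outside [11.5, 26]); Combining (union): only the 14×9 cube is present, so the union is just that shape — area = 126.00 mm². At z = 13.65: the cube is absent (z outside [0, 13.5]); the cube at (-3.5, 15.5) is present — its section is the full 8×14 rectangle (area 112.00 mm²); Taking the union: only the 8×14 cube at (-3.5, 15.5) is present, so the union is just that shape — area = 112.00 mm². Checking containment: at z = 13.65 the cross-section extends beyond the z = 11.1 cross-section by about 112.00 mm².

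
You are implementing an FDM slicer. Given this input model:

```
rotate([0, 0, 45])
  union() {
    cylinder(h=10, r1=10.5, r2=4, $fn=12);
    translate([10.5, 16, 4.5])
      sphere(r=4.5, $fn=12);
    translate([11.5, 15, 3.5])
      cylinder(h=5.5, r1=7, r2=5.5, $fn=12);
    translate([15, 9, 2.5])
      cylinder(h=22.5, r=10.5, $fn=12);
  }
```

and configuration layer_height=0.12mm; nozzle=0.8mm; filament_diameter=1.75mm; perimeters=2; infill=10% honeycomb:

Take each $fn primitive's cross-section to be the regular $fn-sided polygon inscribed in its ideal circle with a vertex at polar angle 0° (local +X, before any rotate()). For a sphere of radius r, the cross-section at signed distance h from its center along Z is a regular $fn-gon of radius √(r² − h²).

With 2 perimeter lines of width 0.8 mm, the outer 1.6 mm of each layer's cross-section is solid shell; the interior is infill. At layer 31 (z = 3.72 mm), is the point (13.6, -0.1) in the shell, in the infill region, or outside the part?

At z = 3.72 mm: the cone (r1=10.5→r2=4) has section circumradius 8.082 here — a regular 12-gon; the r=4.5 sphere at (10.5, 16) slices to a regular 12-gon of circumradius 4.432 (√(r²−h²) with h=0.78 from center); the cone at (11.5, 15): at t=0.040 of its height the radius interpolates to r₁+(r₂−r₁)t = 6.940, giving a regular 12-gon of that circumradius; the cylinder at (15, 9): section is a regular 12-gon, circumradius r=10.5; Combining (union): the regions partially overlap (shared area 167.64 mm²), so overlapping operands fuse into one piece — 1 connected region; (rotated 45° about Z; rotation is an isometry so areas/perimeters/island counts are preserved). Overall, the cross-section is a single solid region. Undo the 45° rotation: the query point maps to (9.546, -9.687) in the un-rotated model frame. The nearest boundary edge runs (7.00, -4.04)→(4.04, -7.00); distance from the point to it = 5.79 mm. The point is not inside any of the regions above, so it lies outside the cross-section (5.79 mm from the nearest boundary).

outside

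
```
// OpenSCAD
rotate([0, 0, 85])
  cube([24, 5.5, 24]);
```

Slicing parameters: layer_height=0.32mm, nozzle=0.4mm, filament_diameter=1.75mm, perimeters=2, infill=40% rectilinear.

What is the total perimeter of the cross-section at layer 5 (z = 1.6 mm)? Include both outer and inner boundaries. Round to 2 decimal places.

At z = 1.6 mm: the 24×5.5 cube contributes its full rectangle (perimeter 59.00 mm); (whole slice rotated 85° about Z — lengths, areas and connectivity unchanged). Overall, the cross-section is a single solid region. Total boundary length (outer) = 59.00 mm.

59.00 mm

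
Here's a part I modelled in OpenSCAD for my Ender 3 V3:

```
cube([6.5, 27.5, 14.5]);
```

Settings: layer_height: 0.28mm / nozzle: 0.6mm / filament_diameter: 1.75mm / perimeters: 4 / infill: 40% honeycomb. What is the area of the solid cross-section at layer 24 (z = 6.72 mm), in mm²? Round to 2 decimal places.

At z = 6.72 mm: the 6.5×27.5 cube contributes its full rectangle (area 178.75 mm²). Overall, the cross-section is a single solid region. Net area = 178.75 mm².

178.75 mm²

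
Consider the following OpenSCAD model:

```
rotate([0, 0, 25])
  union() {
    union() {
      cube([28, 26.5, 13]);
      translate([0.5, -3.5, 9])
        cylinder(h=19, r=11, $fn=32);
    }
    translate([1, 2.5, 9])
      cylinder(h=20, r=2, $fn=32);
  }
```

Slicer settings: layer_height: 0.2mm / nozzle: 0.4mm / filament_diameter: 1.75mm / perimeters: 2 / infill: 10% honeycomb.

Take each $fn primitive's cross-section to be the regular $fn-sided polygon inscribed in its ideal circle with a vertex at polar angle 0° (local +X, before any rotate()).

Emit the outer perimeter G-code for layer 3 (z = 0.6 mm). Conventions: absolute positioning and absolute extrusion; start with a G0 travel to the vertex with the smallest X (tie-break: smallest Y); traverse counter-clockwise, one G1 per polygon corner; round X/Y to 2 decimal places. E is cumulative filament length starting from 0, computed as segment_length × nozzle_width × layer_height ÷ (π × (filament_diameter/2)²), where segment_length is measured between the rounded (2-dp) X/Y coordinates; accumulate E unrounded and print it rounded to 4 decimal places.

At z = 0.6 mm: the cube (footprint 28×26.5) is included at this height; the cylinder at (0.5, -3.5) does not reach this height (z outside [9, 28]); Combining (union): only the 28×26.5 cube is present, so the union is just that shape — 1 connected region; the cylinder at (1, 2.5) does not reach this height (z outside [9, 29]); Combining (union): only the result so far is present, so the union is just that shape — 1 connected region; (whole slice rotated 25° about Z — lengths, areas and connectivity unchanged). The outline is a single polygon with 4 vertices. Extrusion per mm of travel: 0.4 × 0.2 / (π × 0.875²) = 0.033260. Accumulating E over each segment gives final E = 3.6257.

G0 X-11.20 Y24.02 Z0.60
G1 X0.00 Y0.00 E0.8815
G1 X25.38 Y11.83 E1.8128
G1 X14.18 Y35.85 E2.6943
G1 X-11.20 Y24.02 E3.6257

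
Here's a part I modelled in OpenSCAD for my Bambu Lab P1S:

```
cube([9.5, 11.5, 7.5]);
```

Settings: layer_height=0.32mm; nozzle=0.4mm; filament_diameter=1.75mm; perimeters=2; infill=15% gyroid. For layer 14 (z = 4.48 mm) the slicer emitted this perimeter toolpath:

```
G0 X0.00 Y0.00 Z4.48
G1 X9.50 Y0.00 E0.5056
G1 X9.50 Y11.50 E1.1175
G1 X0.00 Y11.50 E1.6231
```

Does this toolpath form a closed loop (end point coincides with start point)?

Start point (G0): (0.00, 0.00). End point (last G1): the path does not return to the start — open.

no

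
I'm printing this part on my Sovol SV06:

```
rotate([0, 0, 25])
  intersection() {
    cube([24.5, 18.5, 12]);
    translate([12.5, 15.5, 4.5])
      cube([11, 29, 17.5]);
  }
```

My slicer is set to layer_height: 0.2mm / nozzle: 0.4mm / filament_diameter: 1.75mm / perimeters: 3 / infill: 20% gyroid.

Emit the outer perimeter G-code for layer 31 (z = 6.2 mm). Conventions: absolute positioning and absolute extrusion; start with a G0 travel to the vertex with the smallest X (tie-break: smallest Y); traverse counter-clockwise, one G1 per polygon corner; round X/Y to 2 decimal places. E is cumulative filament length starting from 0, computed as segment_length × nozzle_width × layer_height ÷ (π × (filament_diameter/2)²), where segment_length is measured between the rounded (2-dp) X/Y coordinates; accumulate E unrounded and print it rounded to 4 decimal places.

At z = 6.2 mm: the cube (footprint 24.5×18.5) is included at this height; the cube at (12.5, 15.5) is present — its section is the full 11×29 rectangle; Keeping only the common overlap: the 11×29 cube at (12.5, 15.5) partially overlaps the 24.5×18.5 cube; clipping to the common part keeps 33.00 mm² — 1 connected region; (rotated 25° about Z; rotation is an isometry so areas/perimeters/island counts are preserved). The outline is a single polygon with 4 vertices. Extrusion per mm of travel: 0.4 × 0.2 / (π × 0.875²) = 0.033260. Accumulating E over each segment gives final E = 0.9315.

G0 X3.51 Y22.05 Z6.20
G1 X4.78 Y19.33 E0.0998
G1 X14.75 Y23.98 E0.4657
G1 X13.48 Y26.70 E0.5656
G1 X3.51 Y22.05 E0.9315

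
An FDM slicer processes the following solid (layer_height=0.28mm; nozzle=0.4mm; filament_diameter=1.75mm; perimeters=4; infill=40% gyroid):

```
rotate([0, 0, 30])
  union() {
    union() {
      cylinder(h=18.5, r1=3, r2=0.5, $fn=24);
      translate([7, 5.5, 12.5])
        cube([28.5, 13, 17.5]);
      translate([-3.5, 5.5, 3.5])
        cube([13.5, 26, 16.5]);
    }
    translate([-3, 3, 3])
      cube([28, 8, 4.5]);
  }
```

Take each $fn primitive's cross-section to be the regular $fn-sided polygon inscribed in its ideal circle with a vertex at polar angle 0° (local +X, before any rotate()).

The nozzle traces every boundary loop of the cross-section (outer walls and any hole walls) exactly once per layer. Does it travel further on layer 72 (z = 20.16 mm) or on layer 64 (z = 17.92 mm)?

layer 64 (z = 17.92 mm)

Layer 72 (z = 20.16): the cone is not intersected at this z (z outside [0, 18.5]); the 28.5×13 cube at (7, 5.5) contributes its full rectangle (perimeter 83.00 mm); the cube at (-3.5, 5.5) is not intersected at this z (z outside [3.5, 20]); Combining (union): only the 28.5×13 cube at (7, 5.5) is present, so the union is just that shape — boundary = 83.00 mm; the cube at (-3, 3) does not reach this height (z outside [3, 7.5]); Combining (union): only the result so far is present, so the union is just that shape — boundary = 83.00 mm; (rotated 30° about Z; rotation is an isometry so areas/perimeters/island counts are preserved). So its perimeter = 83.00 mm. Layer 64 (z = 17.92): the cone: at t=0.969 of its height the radius interpolates to r₁+(r₂−r₁)t = 0.578, giving a regular 24-gon of that circumradius (perimeter = 2·24·0.578·sin(180°/24) = 3.62 mm); the 28.5×13 cube at (7, 5.5) contributes its full rectangle (perimeter 83.00 mm); the cube at (-3.5, 5.5) is present — its section is the full 13.5×26 rectangle (perimeter 79.00 mm); Combining (union): the regions partially overlap (shared area 39.00 mm²), so the edge portions inside another operand are dropped and the merged outline is re-measured after clipping — boundary = 133.62 mm; the cube at (-3, 3) is not intersected at this z (z outside [3, 7.5]); Merging all regions: only the result so far is present, so the union is just that shape — boundary = 133.62 mm; (whole slice rotated 30° about Z — lengths, areas and connectivity unchanged). So its perimeter = 133.62 mm. Layer 64 is larger (133.62 vs 83.00 mm).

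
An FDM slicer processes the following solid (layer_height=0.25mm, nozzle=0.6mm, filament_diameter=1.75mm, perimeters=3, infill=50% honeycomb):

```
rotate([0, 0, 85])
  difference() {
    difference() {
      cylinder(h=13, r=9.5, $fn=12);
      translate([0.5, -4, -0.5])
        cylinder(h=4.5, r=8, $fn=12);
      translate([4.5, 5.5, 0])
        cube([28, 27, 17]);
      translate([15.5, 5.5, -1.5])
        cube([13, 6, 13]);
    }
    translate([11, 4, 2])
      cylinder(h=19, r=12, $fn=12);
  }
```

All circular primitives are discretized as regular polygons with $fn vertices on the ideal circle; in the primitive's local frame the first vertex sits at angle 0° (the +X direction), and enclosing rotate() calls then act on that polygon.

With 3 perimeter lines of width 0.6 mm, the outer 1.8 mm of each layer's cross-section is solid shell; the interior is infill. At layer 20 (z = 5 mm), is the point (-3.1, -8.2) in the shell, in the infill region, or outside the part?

At z = 5 mm: the r=9.5 cylinder gives a regular 12-gon of circumradius 9.5 (constant along its height); the cylinder at (0.5, -4) is not intersected at this z (z outside [-0.5, 4]); the 28×27 cube at (4.5, 5.5) contributes its full rectangle; the cube at (15.5, 5.5) is present — its section is the full 13×6 rectangle; After the difference (first − rest): starting from the r=9.5 cylinder, the 28×27 cube at (4.5, 5.5) partially overlaps it — only the 4.41 mm² overlap (of its 756.00 mm²) is removed, clipping the outline; the 13×6 cube at (15.5, 5.5) misses the remaining region (no effect) — 1 connected region; the cylinder at (11, 4): section is a regular 12-gon, circumradius r=12; Taking the first minus the rest: starting from the result so far, the r=12 cylinder at (11, 4) partially overlaps it — only the 108.15 mm² overlap (of its 432.00 mm²) is removed, clipping the outline — 1 connected region; (rotated 85° about Z; rotation is an isometry so areas/perimeters/island counts are preserved). Overall, the cross-section is a single solid region. Undo the 85° rotation: the query point maps to (-8.439, 2.374) in the un-rotated model frame. The nearest boundary edge runs (-9.50, 0.00)→(-8.23, 4.75); distance from the point to it = 0.41 mm. The point is inside the cross-section, 0.41 mm from the nearest boundary — within the 1.8 mm shell band (3 × 0.6).

shell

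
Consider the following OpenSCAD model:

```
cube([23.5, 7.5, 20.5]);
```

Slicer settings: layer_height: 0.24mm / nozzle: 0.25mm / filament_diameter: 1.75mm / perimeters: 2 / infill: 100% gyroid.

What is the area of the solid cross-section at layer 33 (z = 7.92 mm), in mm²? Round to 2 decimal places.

176.25 mm²

At z = 7.92 mm: the cube is present — its section is the full 23.5×7.5 rectangle (area 176.25 mm²). Overall, the cross-section is a single solid region. Net area = 176.25 mm².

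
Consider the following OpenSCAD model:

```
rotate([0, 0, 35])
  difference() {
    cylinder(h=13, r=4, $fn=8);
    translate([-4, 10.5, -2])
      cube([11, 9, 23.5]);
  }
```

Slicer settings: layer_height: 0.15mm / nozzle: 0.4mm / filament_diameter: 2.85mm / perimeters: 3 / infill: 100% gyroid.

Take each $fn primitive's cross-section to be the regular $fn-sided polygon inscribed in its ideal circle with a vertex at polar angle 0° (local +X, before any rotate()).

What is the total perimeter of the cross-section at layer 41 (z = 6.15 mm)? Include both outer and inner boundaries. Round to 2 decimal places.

At z = 6.15 mm: the r=4 cylinder contributes a regular 8-gon of circumradius 4 (perimeter = 2·8·4.000·sin(180°/8) = 24.49 mm); the cube at (-4, 10.5) is present — its section is the full 11×9 rectangle (perimeter 40.00 mm); After the difference (first − rest): starting from the r=4 cylinder, the 11×9 cube at (-4, 10.5) misses the remaining region (no effect) — boundary = 24.49 mm; (rotated 35° about Z; rotation is an isometry so areas/perimeters/island counts are preserved). Overall, the cross-section is a single solid region. Total boundary length (outer) = 24.49 mm.

24.49 mm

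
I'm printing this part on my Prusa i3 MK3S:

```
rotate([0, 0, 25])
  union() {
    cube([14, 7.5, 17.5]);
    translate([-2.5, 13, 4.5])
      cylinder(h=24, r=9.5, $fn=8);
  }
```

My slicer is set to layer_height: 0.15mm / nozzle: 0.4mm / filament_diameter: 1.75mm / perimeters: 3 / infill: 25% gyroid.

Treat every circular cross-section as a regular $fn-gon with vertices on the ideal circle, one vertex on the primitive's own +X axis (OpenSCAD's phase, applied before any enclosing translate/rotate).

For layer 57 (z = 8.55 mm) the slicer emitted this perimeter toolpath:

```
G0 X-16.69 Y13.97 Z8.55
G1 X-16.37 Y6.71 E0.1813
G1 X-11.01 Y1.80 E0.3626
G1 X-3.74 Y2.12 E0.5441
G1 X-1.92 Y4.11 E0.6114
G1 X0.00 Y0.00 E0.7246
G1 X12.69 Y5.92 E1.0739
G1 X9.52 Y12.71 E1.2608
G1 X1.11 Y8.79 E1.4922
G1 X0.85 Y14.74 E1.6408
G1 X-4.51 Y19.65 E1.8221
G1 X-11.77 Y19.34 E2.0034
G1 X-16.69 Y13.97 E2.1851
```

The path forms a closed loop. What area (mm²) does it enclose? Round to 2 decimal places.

351.09 mm²

Apply the shoelace formula to the sequence of (X, Y) vertices; enclosed area = 351.09 mm².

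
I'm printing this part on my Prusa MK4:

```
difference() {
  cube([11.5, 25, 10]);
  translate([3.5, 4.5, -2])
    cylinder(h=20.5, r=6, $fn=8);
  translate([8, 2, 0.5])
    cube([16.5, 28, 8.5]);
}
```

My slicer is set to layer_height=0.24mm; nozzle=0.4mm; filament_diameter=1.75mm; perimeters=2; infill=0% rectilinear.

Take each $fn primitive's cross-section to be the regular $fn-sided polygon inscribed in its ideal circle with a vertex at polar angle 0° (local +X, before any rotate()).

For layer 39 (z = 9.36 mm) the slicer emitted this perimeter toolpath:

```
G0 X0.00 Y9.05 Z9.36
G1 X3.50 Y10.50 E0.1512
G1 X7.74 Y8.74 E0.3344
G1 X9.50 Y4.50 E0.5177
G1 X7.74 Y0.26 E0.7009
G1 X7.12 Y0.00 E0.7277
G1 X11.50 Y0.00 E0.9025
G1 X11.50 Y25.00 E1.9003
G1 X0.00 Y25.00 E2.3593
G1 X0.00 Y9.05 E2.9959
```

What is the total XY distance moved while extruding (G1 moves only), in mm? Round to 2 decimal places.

Sum the Euclidean lengths of each G1 segment: total = 75.06 mm.

75.06 mm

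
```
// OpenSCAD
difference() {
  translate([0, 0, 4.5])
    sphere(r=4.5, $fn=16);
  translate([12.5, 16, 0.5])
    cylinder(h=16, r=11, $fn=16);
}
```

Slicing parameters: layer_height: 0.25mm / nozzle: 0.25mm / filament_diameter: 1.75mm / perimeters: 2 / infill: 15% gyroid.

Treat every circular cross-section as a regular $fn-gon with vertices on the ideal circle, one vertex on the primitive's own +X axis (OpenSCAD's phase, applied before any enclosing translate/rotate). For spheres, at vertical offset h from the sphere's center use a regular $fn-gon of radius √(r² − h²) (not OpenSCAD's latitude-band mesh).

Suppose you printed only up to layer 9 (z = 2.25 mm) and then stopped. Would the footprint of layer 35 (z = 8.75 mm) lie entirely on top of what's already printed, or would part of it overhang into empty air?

entirely on top

Compare the two slices. At z = 2.25: the r=4.5 sphere contributes a regular 16-gon of circumradius √(4.5²−2.25²) = 3.897 (area = (16/2)·3.897²·sin(360°/16) = 46.50 mm²); the r=11 cylinder at (12.5, 16) contributes a regular 16-gon of circumradius 11 (area = (16/2)·11.000²·sin(360°/16) = 370.44 mm²); Subtracting the remaining from the first: starting from the r=4.5 sphere (46.50 mm²), the r=11 cylinder at (12.5, 16) misses the remaining region (no effect) — area = 46.50 mm². At z = 8.75: the sphere: section is a regular 16-gon, circumradius = √(r²−h²) = √(4.5²−4.25²) = 1.479 (area = (16/2)·1.479²·sin(360°/16) = 6.70 mm²); the r=11 cylinder at (12.5, 16) contributes a regular 16-gon of circumradius 11 (area = (16/2)·11.000²·sin(360°/16) = 370.44 mm²); Subtracting the remaining from the first: starting from the r=4.5 sphere (6.70 mm²), the r=11 cylinder at (12.5, 16) misses the remaining region (no effect) — area = 6.70 mm². Checking containment: the cross-section at z = 8.75 is a subset of the cross-section at z = 2.25.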